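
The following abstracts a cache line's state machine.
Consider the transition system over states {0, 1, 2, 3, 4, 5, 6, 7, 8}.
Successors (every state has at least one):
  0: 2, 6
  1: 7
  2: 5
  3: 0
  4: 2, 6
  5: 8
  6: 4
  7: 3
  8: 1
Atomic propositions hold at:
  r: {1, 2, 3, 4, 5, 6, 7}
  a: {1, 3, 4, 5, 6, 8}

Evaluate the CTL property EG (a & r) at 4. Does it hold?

Sat(a & r) = {1, 3, 4, 5, 6}
EG (a & r): greatest fixpoint, start Z0 = {1, 3, 4, 5, 6}, keep only states in Sat with some successor in Z. Z1 = {4, 6}; fixed.
Sat(EG (a & r)) = {4, 6}
4 ∈ Sat(EG (a & r)) = {4, 6}, so the formula holds at 4.

Yes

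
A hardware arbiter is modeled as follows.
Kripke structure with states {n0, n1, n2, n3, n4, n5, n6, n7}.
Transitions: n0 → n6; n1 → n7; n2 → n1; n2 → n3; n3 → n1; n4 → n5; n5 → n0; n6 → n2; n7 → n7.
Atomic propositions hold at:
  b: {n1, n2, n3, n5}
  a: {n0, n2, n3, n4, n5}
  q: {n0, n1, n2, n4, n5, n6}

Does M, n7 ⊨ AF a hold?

No

AF a: least fixpoint, start Z0 = {n0, n2, n3, n4, n5}, add states with every successor in Z. Z1 = {n0, n2, n3, n4, n5, n6}; fixed.
Sat(AF a) = {n0, n2, n3, n4, n5, n6}
n7 ∉ Sat(AF a) = {n0, n2, n3, n4, n5, n6}, so the formula does not hold at n7.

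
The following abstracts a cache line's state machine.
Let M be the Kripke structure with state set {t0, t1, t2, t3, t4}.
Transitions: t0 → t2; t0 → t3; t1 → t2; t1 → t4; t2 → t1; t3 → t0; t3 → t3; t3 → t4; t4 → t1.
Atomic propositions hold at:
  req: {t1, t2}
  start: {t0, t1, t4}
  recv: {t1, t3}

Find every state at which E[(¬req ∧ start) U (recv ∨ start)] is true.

Sat(¬req) = {t0, t3, t4}
Sat(¬req ∧ start) = {t0, t4}
Sat(recv ∨ start) = {t0, t1, t3, t4}
E[(¬req ∧ start) U (recv ∨ start)]: least fixpoint, start Z0 = Sat((recv ∨ start)) = {t0, t1, t3, t4}, add states in Sat(¬req ∧ start) with some successor in Z. Already a fixed point.
Sat(E[(¬req ∧ start) U (recv ∨ start)]) = {t0, t1, t3, t4}

{t0, t1, t3, t4}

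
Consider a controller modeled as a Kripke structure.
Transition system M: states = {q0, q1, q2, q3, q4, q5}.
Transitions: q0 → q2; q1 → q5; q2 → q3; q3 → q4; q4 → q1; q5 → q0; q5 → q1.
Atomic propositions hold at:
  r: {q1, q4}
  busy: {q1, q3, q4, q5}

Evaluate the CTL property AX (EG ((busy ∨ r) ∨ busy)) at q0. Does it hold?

Sat(busy ∨ r) = {q1, q3, q4, q5}
Sat((busy ∨ r) ∨ busy) = {q1, q3, q4, q5}
EG ((busy ∨ r) ∨ busy): greatest fixpoint, start Z0 = {q1, q3, q4, q5}, keep only states in Sat with some successor in Z. Already a fixed point.
Sat(EG ((busy ∨ r) ∨ busy)) = {q1, q3, q4, q5}
Sat(AX (EG ((busy ∨ r) ∨ busy))) = {s : every successor in {q1, q3, q4, q5}} = {q1, q2, q3, q4}
q0 ∉ Sat(AX (EG ((busy ∨ r) ∨ busy))) = {q1, q2, q3, q4}, so the formula does not hold at q0.

No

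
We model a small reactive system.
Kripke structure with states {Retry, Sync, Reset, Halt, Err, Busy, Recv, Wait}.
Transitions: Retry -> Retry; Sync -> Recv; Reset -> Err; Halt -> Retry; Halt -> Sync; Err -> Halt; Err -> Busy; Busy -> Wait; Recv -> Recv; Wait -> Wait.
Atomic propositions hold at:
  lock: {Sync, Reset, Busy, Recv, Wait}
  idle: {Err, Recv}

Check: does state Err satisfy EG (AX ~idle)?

Sat(~idle) = {Retry, Sync, Reset, Halt, Busy, Wait}
Sat(AX ~idle) = {s : every successor in {Retry, Sync, Reset, Halt, Busy, Wait}} = {Retry, Halt, Err, Busy, Wait}
EG (AX ~idle): greatest fixpoint, start Z0 = {Retry, Halt, Err, Busy, Wait}, keep only states in Sat with some successor in Z. Already a fixed point.
Sat(EG (AX ~idle)) = {Retry, Halt, Err, Busy, Wait}
Err ∈ Sat(EG (AX ~idle)) = {Retry, Halt, Err, Busy, Wait}, so the formula holds at Err.

Yes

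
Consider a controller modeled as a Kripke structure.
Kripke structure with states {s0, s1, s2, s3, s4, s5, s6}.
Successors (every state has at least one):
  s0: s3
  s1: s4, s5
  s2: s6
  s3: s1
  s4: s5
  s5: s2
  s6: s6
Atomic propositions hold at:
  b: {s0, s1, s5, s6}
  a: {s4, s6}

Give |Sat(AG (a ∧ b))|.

Sat(a ∧ b) = {s6}
AG (a ∧ b): greatest fixpoint, start Z0 = {s6}, keep only states in Sat with every successor in Z. Already a fixed point.
Sat(AG (a ∧ b)) = {s6}
|Sat(AG (a ∧ b))| = |{s6}| = 1.

1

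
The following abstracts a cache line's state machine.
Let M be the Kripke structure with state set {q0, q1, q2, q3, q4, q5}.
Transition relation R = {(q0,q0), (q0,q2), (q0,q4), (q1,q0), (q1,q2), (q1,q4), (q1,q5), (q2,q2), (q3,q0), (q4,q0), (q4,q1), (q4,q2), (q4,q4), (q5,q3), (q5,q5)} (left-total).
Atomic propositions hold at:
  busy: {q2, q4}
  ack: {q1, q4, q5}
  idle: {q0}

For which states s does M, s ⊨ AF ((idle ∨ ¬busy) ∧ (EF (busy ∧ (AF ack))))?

{q0, q1, q3, q5}

Sat(¬busy) = {q0, q1, q3, q5}
Sat(idle ∨ ¬busy) = {q0, q1, q3, q5}
AF ack: least fixpoint, start Z0 = {q1, q4, q5}, add states with every successor in Z. Already a fixed point.
Sat(AF ack) = {q1, q4, q5}
Sat(busy ∧ (AF ack)) = {q4}
EF (busy ∧ (AF ack)): least fixpoint, start Z0 = {q4}, add states with some successor in Z. Z1 = {q0, q1, q4}; Z2 = {q0, q1, q3, q4}; Z3 = {q0, q1, q3, q4, q5}; fixed.
Sat(EF (busy ∧ (AF ack))) = {q0, q1, q3, q4, q5}
Sat((idle ∨ ¬busy) ∧ (EF (busy ∧ (AF ack)))) = {q0, q1, q3, q5}
AF ((idle ∨ ¬busy) ∧ (EF (busy ∧ (AF ack)))): least fixpoint, start Z0 = {q0, q1, q3, q5}, add states with every successor in Z. Already a fixed point.
Sat(AF ((idle ∨ ¬busy) ∧ (EF (busy ∧ (AF ack))))) = {q0, q1, q3, q5}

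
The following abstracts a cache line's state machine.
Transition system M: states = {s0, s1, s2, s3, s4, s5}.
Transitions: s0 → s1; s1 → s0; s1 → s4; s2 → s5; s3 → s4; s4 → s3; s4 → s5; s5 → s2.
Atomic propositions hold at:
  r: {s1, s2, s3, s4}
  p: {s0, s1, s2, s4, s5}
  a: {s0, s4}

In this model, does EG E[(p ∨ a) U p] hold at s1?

Yes

Sat(p ∨ a) = {s0, s1, s2, s4, s5}
E[(p ∨ a) U p]: least fixpoint, start Z0 = Sat(p) = {s0, s1, s2, s4, s5}, add states in Sat(p ∨ a) with some successor in Z. Already a fixed point.
Sat(E[(p ∨ a) U p]) = {s0, s1, s2, s4, s5}
EG E[(p ∨ a) U p]: greatest fixpoint, start Z0 = {s0, s1, s2, s4, s5}, keep only states in Sat with some successor in Z. Already a fixed point.
Sat(EG E[(p ∨ a) U p]) = {s0, s1, s2, s4, s5}
s1 ∈ Sat(EG E[(p ∨ a) U p]) = {s0, s1, s2, s4, s5}, so the formula holds at s1.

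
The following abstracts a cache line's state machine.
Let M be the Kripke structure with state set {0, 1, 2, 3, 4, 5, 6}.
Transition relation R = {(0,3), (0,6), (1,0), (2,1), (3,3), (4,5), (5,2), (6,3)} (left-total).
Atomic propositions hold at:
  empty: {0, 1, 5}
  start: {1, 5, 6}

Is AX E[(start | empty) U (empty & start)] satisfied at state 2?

Sat(start | empty) = {0, 1, 5, 6}
Sat(empty & start) = {1, 5}
E[(start | empty) U (empty & start)]: least fixpoint, start Z0 = Sat((empty & start)) = {1, 5}, add states in Sat(start | empty) with some successor in Z. Already a fixed point.
Sat(E[(start | empty) U (empty & start)]) = {1, 5}
Sat(AX E[(start | empty) U (empty & start)]) = {s : every successor in {1, 5}} = {2, 4}
2 ∈ Sat(AX E[(start | empty) U (empty & start)]) = {2, 4}, so the formula holds at 2.

Yes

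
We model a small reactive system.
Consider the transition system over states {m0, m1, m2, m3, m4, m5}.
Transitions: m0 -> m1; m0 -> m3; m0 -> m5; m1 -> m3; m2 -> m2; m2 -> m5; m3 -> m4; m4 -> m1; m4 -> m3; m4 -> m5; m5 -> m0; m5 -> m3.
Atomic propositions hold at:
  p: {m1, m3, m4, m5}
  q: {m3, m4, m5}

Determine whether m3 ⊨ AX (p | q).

Yes

Sat(p | q) = {m1, m3, m4, m5}
Sat(AX (p | q)) = {s : every successor in {m1, m3, m4, m5}} = {m0, m1, m3, m4}
m3 ∈ Sat(AX (p | q)) = {m0, m1, m3, m4}, so the formula holds at m3.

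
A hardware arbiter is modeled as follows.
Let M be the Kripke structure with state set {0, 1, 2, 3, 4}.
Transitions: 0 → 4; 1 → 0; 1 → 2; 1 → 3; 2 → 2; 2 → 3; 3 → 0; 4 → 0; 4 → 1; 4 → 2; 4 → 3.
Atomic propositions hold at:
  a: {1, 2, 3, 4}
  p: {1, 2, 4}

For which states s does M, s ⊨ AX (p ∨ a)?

Sat(p ∨ a) = {1, 2, 3, 4}
Sat(AX (p ∨ a)) = {s : every successor in {1, 2, 3, 4}} = {0, 2}

{0, 2}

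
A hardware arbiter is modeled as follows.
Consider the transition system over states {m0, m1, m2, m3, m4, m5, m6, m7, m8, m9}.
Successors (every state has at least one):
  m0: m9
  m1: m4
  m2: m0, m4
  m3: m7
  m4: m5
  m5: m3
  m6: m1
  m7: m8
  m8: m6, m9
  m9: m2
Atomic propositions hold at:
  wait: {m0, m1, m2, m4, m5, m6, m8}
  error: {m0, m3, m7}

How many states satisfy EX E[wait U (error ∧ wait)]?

2

Sat(error ∧ wait) = {m0}
E[wait U (error ∧ wait)]: least fixpoint, start Z0 = Sat((error ∧ wait)) = {m0}, add states in Sat(wait) with some successor in Z. Z1 = {m0, m2}; fixed.
Sat(E[wait U (error ∧ wait)]) = {m0, m2}
Sat(EX E[wait U (error ∧ wait)]) = {s : some successor in {m0, m2}} = {m2, m9}
|Sat(EX E[wait U (error ∧ wait)])| = |{m2, m9}| = 2.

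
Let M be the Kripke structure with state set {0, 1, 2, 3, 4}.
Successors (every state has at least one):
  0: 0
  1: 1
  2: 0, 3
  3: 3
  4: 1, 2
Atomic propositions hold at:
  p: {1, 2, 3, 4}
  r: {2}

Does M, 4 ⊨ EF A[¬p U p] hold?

Yes

Sat(¬p) = {0}
A[¬p U p]: least fixpoint, start Z0 = Sat(p) = {1, 2, 3, 4}, add states in Sat(¬p) with every successor in Z. Already a fixed point.
Sat(A[¬p U p]) = {1, 2, 3, 4}
EF A[¬p U p]: least fixpoint, start Z0 = {1, 2, 3, 4}, add states with some successor in Z. Already a fixed point.
Sat(EF A[¬p U p]) = {1, 2, 3, 4}
4 ∈ Sat(EF A[¬p U p]) = {1, 2, 3, 4}, so the formula holds at 4.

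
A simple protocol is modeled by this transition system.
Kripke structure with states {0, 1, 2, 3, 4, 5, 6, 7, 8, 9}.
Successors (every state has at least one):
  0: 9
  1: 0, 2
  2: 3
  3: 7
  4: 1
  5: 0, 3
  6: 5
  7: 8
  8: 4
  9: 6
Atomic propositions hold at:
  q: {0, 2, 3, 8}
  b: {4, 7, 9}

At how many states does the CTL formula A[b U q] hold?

5

A[b U q]: least fixpoint, start Z0 = Sat(q) = {0, 2, 3, 8}, add states in Sat(b) with every successor in Z. Z1 = {0, 2, 3, 7, 8}; fixed.
Sat(A[b U q]) = {0, 2, 3, 7, 8}
|Sat(A[b U q])| = |{0, 2, 3, 7, 8}| = 5.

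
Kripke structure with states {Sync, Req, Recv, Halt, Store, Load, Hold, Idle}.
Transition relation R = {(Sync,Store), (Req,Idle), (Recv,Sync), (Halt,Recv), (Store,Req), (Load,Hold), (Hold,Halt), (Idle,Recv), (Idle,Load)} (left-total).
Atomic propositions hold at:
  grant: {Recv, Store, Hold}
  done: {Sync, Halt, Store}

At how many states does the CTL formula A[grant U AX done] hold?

Sat(AX done) = {s : every successor in {Sync, Halt, Store}} = {Sync, Recv, Hold}
A[grant U AX done]: least fixpoint, start Z0 = Sat(AX done) = {Sync, Recv, Hold}, add states in Sat(grant) with every successor in Z. Already a fixed point.
Sat(A[grant U AX done]) = {Sync, Recv, Hold}
|Sat(A[grant U AX done])| = |{Sync, Recv, Hold}| = 3.

3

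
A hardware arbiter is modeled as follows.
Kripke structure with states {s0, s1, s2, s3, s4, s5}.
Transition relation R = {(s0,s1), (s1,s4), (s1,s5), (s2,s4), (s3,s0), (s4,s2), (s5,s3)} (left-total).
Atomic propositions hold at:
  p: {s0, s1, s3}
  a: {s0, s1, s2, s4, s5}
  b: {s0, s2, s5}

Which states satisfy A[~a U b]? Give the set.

Sat(~a) = {s3}
A[~a U b]: least fixpoint, start Z0 = Sat(b) = {s0, s2, s5}, add states in Sat(~a) with every successor in Z. Z1 = {s0, s2, s3, s5}; fixed.
Sat(A[~a U b]) = {s0, s2, s3, s5}

{s0, s2, s3, s5}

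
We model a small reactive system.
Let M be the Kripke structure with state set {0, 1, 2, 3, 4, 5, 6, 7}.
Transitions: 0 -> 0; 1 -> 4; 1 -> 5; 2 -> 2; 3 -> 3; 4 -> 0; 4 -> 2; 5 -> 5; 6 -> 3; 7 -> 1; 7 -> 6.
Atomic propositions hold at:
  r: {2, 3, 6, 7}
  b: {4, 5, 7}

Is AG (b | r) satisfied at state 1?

No

Sat(b | r) = {2, 3, 4, 5, 6, 7}
AG (b | r): greatest fixpoint, start Z0 = {2, 3, 4, 5, 6, 7}, keep only states in Sat with every successor in Z. Z1 = {2, 3, 5, 6}; fixed.
Sat(AG (b | r)) = {2, 3, 5, 6}
1 ∉ Sat(AG (b | r)) = {2, 3, 5, 6}, so the formula does not hold at 1.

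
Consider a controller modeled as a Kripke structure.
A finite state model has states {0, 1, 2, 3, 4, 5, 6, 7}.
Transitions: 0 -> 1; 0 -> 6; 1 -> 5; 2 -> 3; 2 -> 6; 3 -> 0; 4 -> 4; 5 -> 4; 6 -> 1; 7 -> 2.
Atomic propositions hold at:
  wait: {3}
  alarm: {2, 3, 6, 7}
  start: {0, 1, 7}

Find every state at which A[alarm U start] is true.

{0, 1, 2, 3, 6, 7}

A[alarm U start]: least fixpoint, start Z0 = Sat(start) = {0, 1, 7}, add states in Sat(alarm) with every successor in Z. Z1 = {0, 1, 3, 6, 7}; Z2 = {0, 1, 2, 3, 6, 7}; fixed.
Sat(A[alarm U start]) = {0, 1, 2, 3, 6, 7}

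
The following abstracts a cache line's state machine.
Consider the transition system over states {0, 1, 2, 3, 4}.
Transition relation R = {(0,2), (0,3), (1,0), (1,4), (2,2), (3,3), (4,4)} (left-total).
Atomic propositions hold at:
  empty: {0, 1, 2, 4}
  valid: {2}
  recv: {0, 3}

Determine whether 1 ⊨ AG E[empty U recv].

E[empty U recv]: least fixpoint, start Z0 = Sat(recv) = {0, 3}, add states in Sat(empty) with some successor in Z. Z1 = {0, 1, 3}; fixed.
Sat(E[empty U recv]) = {0, 1, 3}
AG E[empty U recv]: greatest fixpoint, start Z0 = {0, 1, 3}, keep only states in Sat with every successor in Z. Z1 = {3}; fixed.
Sat(AG E[empty U recv]) = {3}
1 ∉ Sat(AG E[empty U recv]) = {3}, so the formula does not hold at 1.

No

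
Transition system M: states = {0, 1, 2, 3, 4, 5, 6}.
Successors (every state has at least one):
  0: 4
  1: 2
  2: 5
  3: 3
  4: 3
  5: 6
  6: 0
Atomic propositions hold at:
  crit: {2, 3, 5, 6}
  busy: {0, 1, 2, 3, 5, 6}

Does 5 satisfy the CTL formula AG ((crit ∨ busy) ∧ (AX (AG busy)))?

No

Sat(crit ∨ busy) = {0, 1, 2, 3, 5, 6}
AG busy: greatest fixpoint, start Z0 = {0, 1, 2, 3, 5, 6}, keep only states in Sat with every successor in Z. Z1 = {1, 2, 3, 5, 6}; Z2 = {1, 2, 3, 5}; Z3 = {1, 2, 3}; Z4 = {1, 3}; Z5 = {3}; fixed.
Sat(AG busy) = {3}
Sat(AX (AG busy)) = {s : every successor in {3}} = {3, 4}
Sat((crit ∨ busy) ∧ (AX (AG busy))) = {3}
AG ((crit ∨ busy) ∧ (AX (AG busy))): greatest fixpoint, start Z0 = {3}, keep only states in Sat with every successor in Z. Already a fixed point.
Sat(AG ((crit ∨ busy) ∧ (AX (AG busy)))) = {3}
5 ∉ Sat(AG ((crit ∨ busy) ∧ (AX (AG busy)))) = {3}, so the formula does not hold at 5.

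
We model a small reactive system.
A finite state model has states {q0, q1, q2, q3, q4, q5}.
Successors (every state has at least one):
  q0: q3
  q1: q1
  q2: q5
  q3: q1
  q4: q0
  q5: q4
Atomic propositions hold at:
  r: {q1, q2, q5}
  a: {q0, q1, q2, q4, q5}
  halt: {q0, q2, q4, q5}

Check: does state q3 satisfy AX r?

Yes

Sat(AX r) = {s : every successor in {q1, q2, q5}} = {q1, q2, q3}
q3 ∈ Sat(AX r) = {q1, q2, q3}, so the formula holds at q3.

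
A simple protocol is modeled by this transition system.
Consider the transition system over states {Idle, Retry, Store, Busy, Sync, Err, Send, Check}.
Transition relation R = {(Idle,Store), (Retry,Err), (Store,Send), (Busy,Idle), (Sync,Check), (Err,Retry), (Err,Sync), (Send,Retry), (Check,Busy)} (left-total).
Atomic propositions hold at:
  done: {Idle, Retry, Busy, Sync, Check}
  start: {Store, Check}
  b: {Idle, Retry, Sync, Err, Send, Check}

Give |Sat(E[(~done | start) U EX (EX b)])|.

Sat(~done) = {Store, Err, Send}
Sat(~done | start) = {Store, Err, Send, Check}
Sat(EX b) = {s : some successor in {Idle, Retry, Sync, Err, Send, Check}} = {Retry, Store, Busy, Sync, Err, Send}
Sat(EX (EX b)) = {s : some successor in {Retry, Store, Busy, Sync, Err, Send}} = {Idle, Retry, Store, Err, Send, Check}
E[(~done | start) U EX (EX b)]: least fixpoint, start Z0 = Sat(EX (EX b)) = {Idle, Retry, Store, Err, Send, Check}, add states in Sat(~done | start) with some successor in Z. Already a fixed point.
Sat(E[(~done | start) U EX (EX b)]) = {Idle, Retry, Store, Err, Send, Check}
|Sat(E[(~done | start) U EX (EX b)])| = |{Idle, Retry, Store, Err, Send, Check}| = 6.

6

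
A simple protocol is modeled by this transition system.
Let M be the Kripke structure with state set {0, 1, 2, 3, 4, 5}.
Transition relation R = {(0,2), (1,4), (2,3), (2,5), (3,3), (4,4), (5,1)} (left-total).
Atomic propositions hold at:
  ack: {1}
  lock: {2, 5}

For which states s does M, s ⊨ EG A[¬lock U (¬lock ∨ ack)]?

{1, 3, 4}

Sat(¬lock) = {0, 1, 3, 4}
Sat(¬lock ∨ ack) = {0, 1, 3, 4}
A[¬lock U (¬lock ∨ ack)]: least fixpoint, start Z0 = Sat((¬lock ∨ ack)) = {0, 1, 3, 4}, add states in Sat(¬lock) with every successor in Z. Already a fixed point.
Sat(A[¬lock U (¬lock ∨ ack)]) = {0, 1, 3, 4}
EG A[¬lock U (¬lock ∨ ack)]: greatest fixpoint, start Z0 = {0, 1, 3, 4}, keep only states in Sat with some successor in Z. Z1 = {1, 3, 4}; fixed.
Sat(EG A[¬lock U (¬lock ∨ ack)]) = {1, 3, 4}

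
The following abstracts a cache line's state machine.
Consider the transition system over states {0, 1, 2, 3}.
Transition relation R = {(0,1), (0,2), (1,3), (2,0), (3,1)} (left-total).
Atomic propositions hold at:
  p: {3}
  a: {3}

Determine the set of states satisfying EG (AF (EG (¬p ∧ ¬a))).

{0, 2}

Sat(¬p) = {0, 1, 2}
Sat(¬a) = {0, 1, 2}
Sat(¬p ∧ ¬a) = {0, 1, 2}
EG (¬p ∧ ¬a): greatest fixpoint, start Z0 = {0, 1, 2}, keep only states in Sat with some successor in Z. Z1 = {0, 2}; fixed.
Sat(EG (¬p ∧ ¬a)) = {0, 2}
AF (EG (¬p ∧ ¬a)): least fixpoint, start Z0 = {0, 2}, add states with every successor in Z. Already a fixed point.
Sat(AF (EG (¬p ∧ ¬a))) = {0, 2}
EG (AF (EG (¬p ∧ ¬a))): greatest fixpoint, start Z0 = {0, 2}, keep only states in Sat with some successor in Z. Already a fixed point.
Sat(EG (AF (EG (¬p ∧ ¬a)))) = {0, 2}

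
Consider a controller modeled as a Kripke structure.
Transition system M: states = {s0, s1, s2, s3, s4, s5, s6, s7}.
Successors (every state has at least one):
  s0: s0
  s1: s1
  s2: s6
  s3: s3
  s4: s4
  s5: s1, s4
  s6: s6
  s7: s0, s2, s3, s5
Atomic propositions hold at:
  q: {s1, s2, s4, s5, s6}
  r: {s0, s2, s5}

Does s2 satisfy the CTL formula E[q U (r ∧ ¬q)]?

Sat(¬q) = {s0, s3, s7}
Sat(r ∧ ¬q) = {s0}
E[q U (r ∧ ¬q)]: least fixpoint, start Z0 = Sat((r ∧ ¬q)) = {s0}, add states in Sat(q) with some successor in Z. Already a fixed point.
Sat(E[q U (r ∧ ¬q)]) = {s0}
s2 ∉ Sat(E[q U (r ∧ ¬q)]) = {s0}, so the formula does not hold at s2.

No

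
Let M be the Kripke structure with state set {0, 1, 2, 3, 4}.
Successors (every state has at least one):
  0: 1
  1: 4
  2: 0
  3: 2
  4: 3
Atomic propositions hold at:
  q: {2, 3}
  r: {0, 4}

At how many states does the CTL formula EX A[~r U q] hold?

2

Sat(~r) = {1, 2, 3}
A[~r U q]: least fixpoint, start Z0 = Sat(q) = {2, 3}, add states in Sat(~r) with every successor in Z. Already a fixed point.
Sat(A[~r U q]) = {2, 3}
Sat(EX A[~r U q]) = {s : some successor in {2, 3}} = {3, 4}
|Sat(EX A[~r U q])| = |{3, 4}| = 2.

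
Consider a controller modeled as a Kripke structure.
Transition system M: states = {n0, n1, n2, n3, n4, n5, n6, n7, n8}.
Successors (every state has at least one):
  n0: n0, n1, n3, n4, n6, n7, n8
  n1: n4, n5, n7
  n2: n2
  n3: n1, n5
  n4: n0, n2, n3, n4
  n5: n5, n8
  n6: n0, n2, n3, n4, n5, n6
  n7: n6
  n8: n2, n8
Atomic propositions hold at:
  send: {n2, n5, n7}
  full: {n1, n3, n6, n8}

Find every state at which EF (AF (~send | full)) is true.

Sat(~send) = {n0, n1, n3, n4, n6, n8}
Sat(~send | full) = {n0, n1, n3, n4, n6, n8}
AF (~send | full): least fixpoint, start Z0 = {n0, n1, n3, n4, n6, n8}, add states with every successor in Z. Z1 = {n0, n1, n3, n4, n6, n7, n8}; fixed.
Sat(AF (~send | full)) = {n0, n1, n3, n4, n6, n7, n8}
EF (AF (~send | full)): least fixpoint, start Z0 = {n0, n1, n3, n4, n6, n7, n8}, add states with some successor in Z. Z1 = {n0, n1, n3, n4, n5, n6, n7, n8}; fixed.
Sat(EF (AF (~send | full))) = {n0, n1, n3, n4, n5, n6, n7, n8}

{n0, n1, n3, n4, n5, n6, n7, n8}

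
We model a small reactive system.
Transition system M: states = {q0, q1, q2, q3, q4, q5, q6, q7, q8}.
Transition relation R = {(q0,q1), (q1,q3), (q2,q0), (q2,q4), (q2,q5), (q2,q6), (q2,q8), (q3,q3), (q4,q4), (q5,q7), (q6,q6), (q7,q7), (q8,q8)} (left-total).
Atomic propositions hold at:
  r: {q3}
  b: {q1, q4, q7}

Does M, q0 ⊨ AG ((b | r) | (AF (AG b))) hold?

Sat(b | r) = {q1, q3, q4, q7}
AG b: greatest fixpoint, start Z0 = {q1, q4, q7}, keep only states in Sat with every successor in Z. Z1 = {q4, q7}; fixed.
Sat(AG b) = {q4, q7}
AF (AG b): least fixpoint, start Z0 = {q4, q7}, add states with every successor in Z. Z1 = {q4, q5, q7}; fixed.
Sat(AF (AG b)) = {q4, q5, q7}
Sat((b | r) | (AF (AG b))) = {q1, q3, q4, q5, q7}
AG ((b | r) | (AF (AG b))): greatest fixpoint, start Z0 = {q1, q3, q4, q5, q7}, keep only states in Sat with every successor in Z. Already a fixed point.
Sat(AG ((b | r) | (AF (AG b)))) = {q1, q3, q4, q5, q7}
q0 ∉ Sat(AG ((b | r) | (AF (AG b)))) = {q1, q3, q4, q5, q7}, so the formula does not hold at q0.

No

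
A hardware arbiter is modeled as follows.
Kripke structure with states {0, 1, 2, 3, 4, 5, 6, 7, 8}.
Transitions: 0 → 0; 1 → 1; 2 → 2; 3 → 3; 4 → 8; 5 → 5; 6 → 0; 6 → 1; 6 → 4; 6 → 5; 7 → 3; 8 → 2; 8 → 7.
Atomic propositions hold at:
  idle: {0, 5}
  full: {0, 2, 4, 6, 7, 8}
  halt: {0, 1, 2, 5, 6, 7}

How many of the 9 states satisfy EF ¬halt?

5

Sat(¬halt) = {3, 4, 8}
EF ¬halt: least fixpoint, start Z0 = {3, 4, 8}, add states with some successor in Z. Z1 = {3, 4, 6, 7, 8}; fixed.
Sat(EF ¬halt) = {3, 4, 6, 7, 8}
|Sat(EF ¬halt)| = |{3, 4, 6, 7, 8}| = 5.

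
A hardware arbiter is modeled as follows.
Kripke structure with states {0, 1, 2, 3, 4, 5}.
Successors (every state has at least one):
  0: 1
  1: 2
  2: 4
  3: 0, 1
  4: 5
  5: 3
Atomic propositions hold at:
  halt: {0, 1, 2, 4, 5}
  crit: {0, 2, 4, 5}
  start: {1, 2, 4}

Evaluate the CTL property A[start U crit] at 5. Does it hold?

A[start U crit]: least fixpoint, start Z0 = Sat(crit) = {0, 2, 4, 5}, add states in Sat(start) with every successor in Z. Z1 = {0, 1, 2, 4, 5}; fixed.
Sat(A[start U crit]) = {0, 1, 2, 4, 5}
5 ∈ Sat(A[start U crit]) = {0, 1, 2, 4, 5}, so the formula holds at 5.

Yes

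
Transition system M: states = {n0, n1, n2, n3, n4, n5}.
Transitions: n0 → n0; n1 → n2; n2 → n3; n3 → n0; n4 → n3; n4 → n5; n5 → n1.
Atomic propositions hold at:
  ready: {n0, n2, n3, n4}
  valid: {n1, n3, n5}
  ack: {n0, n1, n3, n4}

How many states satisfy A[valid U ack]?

5

A[valid U ack]: least fixpoint, start Z0 = Sat(ack) = {n0, n1, n3, n4}, add states in Sat(valid) with every successor in Z. Z1 = {n0, n1, n3, n4, n5}; fixed.
Sat(A[valid U ack]) = {n0, n1, n3, n4, n5}
|Sat(A[valid U ack])| = |{n0, n1, n3, n4, n5}| = 5.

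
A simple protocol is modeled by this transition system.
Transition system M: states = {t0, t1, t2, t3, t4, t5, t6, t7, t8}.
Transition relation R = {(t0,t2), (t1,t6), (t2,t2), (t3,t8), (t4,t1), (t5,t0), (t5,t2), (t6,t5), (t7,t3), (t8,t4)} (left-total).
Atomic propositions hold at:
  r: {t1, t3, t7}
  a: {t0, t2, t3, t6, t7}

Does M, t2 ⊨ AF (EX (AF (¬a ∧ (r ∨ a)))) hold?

No

Sat(¬a) = {t1, t4, t5, t8}
Sat(r ∨ a) = {t0, t1, t2, t3, t6, t7}
Sat(¬a ∧ (r ∨ a)) = {t1}
AF (¬a ∧ (r ∨ a)): least fixpoint, start Z0 = {t1}, add states with every successor in Z. Z1 = {t1, t4}; Z2 = {t1, t4, t8}; Z3 = {t1, t3, t4, t8}; Z4 = {t1, t3, t4, t7, t8}; fixed.
Sat(AF (¬a ∧ (r ∨ a))) = {t1, t3, t4, t7, t8}
Sat(EX (AF (¬a ∧ (r ∨ a)))) = {s : some successor in {t1, t3, t4, t7, t8}} = {t3, t4, t7, t8}
AF (EX (AF (¬a ∧ (r ∨ a)))): least fixpoint, start Z0 = {t3, t4, t7, t8}, add states with every successor in Z. Already a fixed point.
Sat(AF (EX (AF (¬a ∧ (r ∨ a))))) = {t3, t4, t7, t8}
t2 ∉ Sat(AF (EX (AF (¬a ∧ (r ∨ a))))) = {t3, t4, t7, t8}, so the formula does not hold at t2.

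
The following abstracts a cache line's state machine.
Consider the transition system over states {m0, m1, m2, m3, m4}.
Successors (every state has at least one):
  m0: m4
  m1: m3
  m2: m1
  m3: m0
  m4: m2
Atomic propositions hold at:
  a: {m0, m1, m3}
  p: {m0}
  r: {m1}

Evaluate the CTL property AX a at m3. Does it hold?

Sat(AX a) = {s : every successor in {m0, m1, m3}} = {m1, m2, m3}
m3 ∈ Sat(AX a) = {m1, m2, m3}, so the formula holds at m3.

Yes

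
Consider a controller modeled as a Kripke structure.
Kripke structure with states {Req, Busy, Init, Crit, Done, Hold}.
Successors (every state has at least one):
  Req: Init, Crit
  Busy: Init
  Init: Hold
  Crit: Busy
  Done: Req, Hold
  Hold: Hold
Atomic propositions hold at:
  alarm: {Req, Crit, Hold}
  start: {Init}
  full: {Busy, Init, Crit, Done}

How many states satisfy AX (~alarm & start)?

Sat(~alarm) = {Busy, Init, Done}
Sat(~alarm & start) = {Init}
Sat(AX (~alarm & start)) = {s : every successor in {Init}} = {Busy}
|Sat(AX (~alarm & start))| = |{Busy}| = 1.

1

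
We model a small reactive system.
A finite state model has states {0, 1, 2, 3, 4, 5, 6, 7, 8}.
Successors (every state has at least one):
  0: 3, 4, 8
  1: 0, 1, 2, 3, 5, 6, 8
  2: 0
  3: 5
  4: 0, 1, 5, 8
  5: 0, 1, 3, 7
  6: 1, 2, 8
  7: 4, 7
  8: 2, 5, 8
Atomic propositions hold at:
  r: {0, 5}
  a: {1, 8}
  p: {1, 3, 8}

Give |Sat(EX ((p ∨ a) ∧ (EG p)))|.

Sat(p ∨ a) = {1, 3, 8}
EG p: greatest fixpoint, start Z0 = {1, 3, 8}, keep only states in Sat with some successor in Z. Z1 = {1, 8}; fixed.
Sat(EG p) = {1, 8}
Sat((p ∨ a) ∧ (EG p)) = {1, 8}
Sat(EX ((p ∨ a) ∧ (EG p))) = {s : some successor in {1, 8}} = {0, 1, 4, 5, 6, 8}
|Sat(EX ((p ∨ a) ∧ (EG p)))| = |{0, 1, 4, 5, 6, 8}| = 6.

6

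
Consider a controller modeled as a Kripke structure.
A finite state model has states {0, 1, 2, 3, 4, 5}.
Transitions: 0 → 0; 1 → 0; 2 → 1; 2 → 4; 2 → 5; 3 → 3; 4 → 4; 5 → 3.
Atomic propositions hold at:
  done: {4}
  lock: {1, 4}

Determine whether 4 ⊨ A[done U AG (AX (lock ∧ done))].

Yes

Sat(lock ∧ done) = {4}
Sat(AX (lock ∧ done)) = {s : every successor in {4}} = {4}
AG (AX (lock ∧ done)): greatest fixpoint, start Z0 = {4}, keep only states in Sat with every successor in Z. Already a fixed point.
Sat(AG (AX (lock ∧ done))) = {4}
A[done U AG (AX (lock ∧ done))]: least fixpoint, start Z0 = Sat(AG (AX (lock ∧ done))) = {4}, add states in Sat(done) with every successor in Z. Already a fixed point.
Sat(A[done U AG (AX (lock ∧ done))]) = {4}
4 ∈ Sat(A[done U AG (AX (lock ∧ done))]) = {4}, so the formula holds at 4.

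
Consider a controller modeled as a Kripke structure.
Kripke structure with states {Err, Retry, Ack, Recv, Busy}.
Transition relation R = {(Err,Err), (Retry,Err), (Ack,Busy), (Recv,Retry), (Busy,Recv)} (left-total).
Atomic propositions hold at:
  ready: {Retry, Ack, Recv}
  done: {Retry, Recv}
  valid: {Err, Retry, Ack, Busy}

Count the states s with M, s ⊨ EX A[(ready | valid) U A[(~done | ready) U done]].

Sat(ready | valid) = {Err, Retry, Ack, Recv, Busy}
Sat(~done) = {Err, Ack, Busy}
Sat(~done | ready) = {Err, Retry, Ack, Recv, Busy}
A[(~done | ready) U done]: least fixpoint, start Z0 = Sat(done) = {Retry, Recv}, add states in Sat(~done | ready) with every successor in Z. Z1 = {Retry, Recv, Busy}; Z2 = {Retry, Ack, Recv, Busy}; fixed.
Sat(A[(~done | ready) U done]) = {Retry, Ack, Recv, Busy}
A[(ready | valid) U A[(~done | ready) U done]]: least fixpoint, start Z0 = Sat(A[(~done | ready) U done]) = {Retry, Ack, Recv, Busy}, add states in Sat(ready | valid) with every successor in Z. Already a fixed point.
Sat(A[(ready | valid) U A[(~done | ready) U done]]) = {Retry, Ack, Recv, Busy}
Sat(EX A[(ready | valid) U A[(~done | ready) U done]]) = {s : some successor in {Retry, Ack, Recv, Busy}} = {Ack, Recv, Busy}
|Sat(EX A[(ready | valid) U A[(~done | ready) U done]])| = |{Ack, Recv, Busy}| = 3.

3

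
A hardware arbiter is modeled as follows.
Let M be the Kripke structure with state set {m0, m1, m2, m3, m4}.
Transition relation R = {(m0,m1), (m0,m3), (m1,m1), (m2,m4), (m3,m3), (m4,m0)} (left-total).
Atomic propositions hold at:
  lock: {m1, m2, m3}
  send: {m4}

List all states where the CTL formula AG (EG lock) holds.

{m1, m3}

EG lock: greatest fixpoint, start Z0 = {m1, m2, m3}, keep only states in Sat with some successor in Z. Z1 = {m1, m3}; fixed.
Sat(EG lock) = {m1, m3}
AG (EG lock): greatest fixpoint, start Z0 = {m1, m3}, keep only states in Sat with every successor in Z. Already a fixed point.
Sat(AG (EG lock)) = {m1, m3}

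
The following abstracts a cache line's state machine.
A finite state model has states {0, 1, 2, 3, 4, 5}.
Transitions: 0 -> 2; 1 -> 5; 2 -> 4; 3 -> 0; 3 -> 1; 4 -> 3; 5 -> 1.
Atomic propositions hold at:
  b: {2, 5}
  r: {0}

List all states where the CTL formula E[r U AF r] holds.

{0}

AF r: least fixpoint, start Z0 = {0}, add states with every successor in Z. Already a fixed point.
Sat(AF r) = {0}
E[r U AF r]: least fixpoint, start Z0 = Sat(AF r) = {0}, add states in Sat(r) with some successor in Z. Already a fixed point.
Sat(E[r U AF r]) = {0}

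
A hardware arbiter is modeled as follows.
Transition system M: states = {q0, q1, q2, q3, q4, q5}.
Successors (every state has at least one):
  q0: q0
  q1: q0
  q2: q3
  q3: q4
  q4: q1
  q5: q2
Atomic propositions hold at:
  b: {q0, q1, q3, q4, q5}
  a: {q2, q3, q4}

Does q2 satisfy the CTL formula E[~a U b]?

No

Sat(~a) = {q0, q1, q5}
E[~a U b]: least fixpoint, start Z0 = Sat(b) = {q0, q1, q3, q4, q5}, add states in Sat(~a) with some successor in Z. Already a fixed point.
Sat(E[~a U b]) = {q0, q1, q3, q4, q5}
q2 ∉ Sat(E[~a U b]) = {q0, q1, q3, q4, q5}, so the formula does not hold at q2.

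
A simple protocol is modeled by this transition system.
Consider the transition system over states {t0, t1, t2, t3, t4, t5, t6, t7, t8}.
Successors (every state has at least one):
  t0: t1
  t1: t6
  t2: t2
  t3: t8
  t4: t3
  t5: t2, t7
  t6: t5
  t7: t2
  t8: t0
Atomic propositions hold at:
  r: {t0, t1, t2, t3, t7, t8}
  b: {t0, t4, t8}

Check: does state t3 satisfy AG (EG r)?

No

EG r: greatest fixpoint, start Z0 = {t0, t1, t2, t3, t7, t8}, keep only states in Sat with some successor in Z. Z1 = {t0, t2, t3, t7, t8}; Z2 = {t2, t3, t7, t8}; Z3 = {t2, t3, t7}; Z4 = {t2, t7}; fixed.
Sat(EG r) = {t2, t7}
AG (EG r): greatest fixpoint, start Z0 = {t2, t7}, keep only states in Sat with every successor in Z. Already a fixed point.
Sat(AG (EG r)) = {t2, t7}
t3 ∉ Sat(AG (EG r)) = {t2, t7}, so the formula does not hold at t3.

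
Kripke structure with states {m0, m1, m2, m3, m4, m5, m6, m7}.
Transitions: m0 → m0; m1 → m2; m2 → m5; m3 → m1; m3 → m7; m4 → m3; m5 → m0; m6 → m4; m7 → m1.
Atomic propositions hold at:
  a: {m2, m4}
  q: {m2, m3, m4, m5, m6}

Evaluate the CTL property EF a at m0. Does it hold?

EF a: least fixpoint, start Z0 = {m2, m4}, add states with some successor in Z. Z1 = {m1, m2, m4, m6}; Z2 = {m1, m2, m3, m4, m6, m7}; fixed.
Sat(EF a) = {m1, m2, m3, m4, m6, m7}
m0 ∉ Sat(EF a) = {m1, m2, m3, m4, m6, m7}, so the formula does not hold at m0.

No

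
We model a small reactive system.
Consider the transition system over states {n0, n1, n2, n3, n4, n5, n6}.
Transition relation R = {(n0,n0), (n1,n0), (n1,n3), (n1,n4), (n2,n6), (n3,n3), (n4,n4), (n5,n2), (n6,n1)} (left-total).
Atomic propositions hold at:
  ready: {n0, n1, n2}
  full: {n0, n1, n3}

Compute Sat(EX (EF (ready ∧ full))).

Sat(ready ∧ full) = {n0, n1}
EF (ready ∧ full): least fixpoint, start Z0 = {n0, n1}, add states with some successor in Z. Z1 = {n0, n1, n6}; Z2 = {n0, n1, n2, n6}; Z3 = {n0, n1, n2, n5, n6}; fixed.
Sat(EF (ready ∧ full)) = {n0, n1, n2, n5, n6}
Sat(EX (EF (ready ∧ full))) = {s : some successor in {n0, n1, n2, n5, n6}} = {n0, n1, n2, n5, n6}

{n0, n1, n2, n5, n6}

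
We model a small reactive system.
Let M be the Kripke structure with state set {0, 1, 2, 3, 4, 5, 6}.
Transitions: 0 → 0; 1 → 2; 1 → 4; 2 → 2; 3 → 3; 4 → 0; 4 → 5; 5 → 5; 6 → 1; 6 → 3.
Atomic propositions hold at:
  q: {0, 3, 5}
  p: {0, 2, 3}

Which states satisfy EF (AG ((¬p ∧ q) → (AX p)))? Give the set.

Sat(¬p) = {1, 4, 5, 6}
Sat(¬p ∧ q) = {5}
Sat(AX p) = {s : every successor in {0, 2, 3}} = {0, 2, 3}
Sat((¬p ∧ q) → (AX p)) = {0, 1, 2, 3, 4, 6}
AG ((¬p ∧ q) → (AX p)): greatest fixpoint, start Z0 = {0, 1, 2, 3, 4, 6}, keep only states in Sat with every successor in Z. Z1 = {0, 1, 2, 3, 6}; Z2 = {0, 2, 3, 6}; Z3 = {0, 2, 3}; fixed.
Sat(AG ((¬p ∧ q) → (AX p))) = {0, 2, 3}
EF (AG ((¬p ∧ q) → (AX p))): least fixpoint, start Z0 = {0, 2, 3}, add states with some successor in Z. Z1 = {0, 1, 2, 3, 4, 6}; fixed.
Sat(EF (AG ((¬p ∧ q) → (AX p)))) = {0, 1, 2, 3, 4, 6}

{0, 1, 2, 3, 4, 6}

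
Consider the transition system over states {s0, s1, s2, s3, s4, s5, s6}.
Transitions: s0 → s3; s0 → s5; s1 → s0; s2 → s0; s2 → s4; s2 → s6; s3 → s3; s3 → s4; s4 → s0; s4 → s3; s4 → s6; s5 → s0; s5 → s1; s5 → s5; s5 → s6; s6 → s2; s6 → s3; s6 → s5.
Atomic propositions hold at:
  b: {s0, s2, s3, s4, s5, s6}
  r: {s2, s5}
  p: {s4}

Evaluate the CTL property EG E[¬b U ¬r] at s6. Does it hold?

Yes

Sat(¬b) = {s1}
Sat(¬r) = {s0, s1, s3, s4, s6}
E[¬b U ¬r]: least fixpoint, start Z0 = Sat(¬r) = {s0, s1, s3, s4, s6}, add states in Sat(¬b) with some successor in Z. Already a fixed point.
Sat(E[¬b U ¬r]) = {s0, s1, s3, s4, s6}
EG E[¬b U ¬r]: greatest fixpoint, start Z0 = {s0, s1, s3, s4, s6}, keep only states in Sat with some successor in Z. Already a fixed point.
Sat(EG E[¬b U ¬r]) = {s0, s1, s3, s4, s6}
s6 ∈ Sat(EG E[¬b U ¬r]) = {s0, s1, s3, s4, s6}, so the formula holds at s6.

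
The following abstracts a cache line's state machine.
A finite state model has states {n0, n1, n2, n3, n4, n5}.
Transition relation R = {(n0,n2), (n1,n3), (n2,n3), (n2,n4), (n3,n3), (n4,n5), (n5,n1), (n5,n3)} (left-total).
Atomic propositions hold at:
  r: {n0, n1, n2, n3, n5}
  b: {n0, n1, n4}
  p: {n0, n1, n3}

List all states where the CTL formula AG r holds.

{n1, n3, n5}

AG r: greatest fixpoint, start Z0 = {n0, n1, n2, n3, n5}, keep only states in Sat with every successor in Z. Z1 = {n0, n1, n3, n5}; Z2 = {n1, n3, n5}; fixed.
Sat(AG r) = {n1, n3, n5}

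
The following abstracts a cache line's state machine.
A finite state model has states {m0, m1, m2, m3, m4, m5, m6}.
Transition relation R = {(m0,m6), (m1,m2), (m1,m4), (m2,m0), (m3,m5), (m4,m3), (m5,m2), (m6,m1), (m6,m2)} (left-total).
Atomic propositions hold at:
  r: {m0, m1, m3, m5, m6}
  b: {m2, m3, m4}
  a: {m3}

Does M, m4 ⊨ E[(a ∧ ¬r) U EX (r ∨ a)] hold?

Yes

Sat(¬r) = {m2, m4}
Sat(a ∧ ¬r) = ∅
Sat(r ∨ a) = {m0, m1, m3, m5, m6}
Sat(EX (r ∨ a)) = {s : some successor in {m0, m1, m3, m5, m6}} = {m0, m2, m3, m4, m6}
E[(a ∧ ¬r) U EX (r ∨ a)]: least fixpoint, start Z0 = Sat(EX (r ∨ a)) = {m0, m2, m3, m4, m6}, add states in Sat(a ∧ ¬r) with some successor in Z. Already a fixed point.
Sat(E[(a ∧ ¬r) U EX (r ∨ a)]) = {m0, m2, m3, m4, m6}
m4 ∈ Sat(E[(a ∧ ¬r) U EX (r ∨ a)]) = {m0, m2, m3, m4, m6}, so the formula holds at m4.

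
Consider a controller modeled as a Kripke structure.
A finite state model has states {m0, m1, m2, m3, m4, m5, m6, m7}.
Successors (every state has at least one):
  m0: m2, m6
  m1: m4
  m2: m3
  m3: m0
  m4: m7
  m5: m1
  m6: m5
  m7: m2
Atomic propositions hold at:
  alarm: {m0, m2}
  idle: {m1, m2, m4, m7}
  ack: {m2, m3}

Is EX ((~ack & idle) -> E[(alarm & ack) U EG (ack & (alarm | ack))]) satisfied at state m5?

No

Sat(~ack) = {m0, m1, m4, m5, m6, m7}
Sat(~ack & idle) = {m1, m4, m7}
Sat(alarm & ack) = {m2}
Sat(alarm | ack) = {m0, m2, m3}
Sat(ack & (alarm | ack)) = {m2, m3}
EG (ack & (alarm | ack)): greatest fixpoint, start Z0 = {m2, m3}, keep only states in Sat with some successor in Z. Z1 = {m2}; Z2 = ∅; fixed.
Sat(EG (ack & (alarm | ack))) = ∅
E[(alarm & ack) U EG (ack & (alarm | ack))]: least fixpoint, start Z0 = Sat(EG (ack & (alarm | ack))) = ∅, add states in Sat(alarm & ack) with some successor in Z. Already a fixed point.
Sat(E[(alarm & ack) U EG (ack & (alarm | ack))]) = ∅
Sat((~ack & idle) -> E[(alarm & ack) U EG (ack & (alarm | ack))]) = {m0, m2, m3, m5, m6}
Sat(EX ((~ack & idle) -> E[(alarm & ack) U EG (ack & (alarm | ack))])) = {s : some successor in {m0, m2, m3, m5, m6}} = {m0, m2, m3, m6, m7}
m5 ∉ Sat(EX ((~ack & idle) -> E[(alarm & ack) U EG (ack & (alarm | ack))])) = {m0, m2, m3, m6, m7}, so the formula does not hold at m5.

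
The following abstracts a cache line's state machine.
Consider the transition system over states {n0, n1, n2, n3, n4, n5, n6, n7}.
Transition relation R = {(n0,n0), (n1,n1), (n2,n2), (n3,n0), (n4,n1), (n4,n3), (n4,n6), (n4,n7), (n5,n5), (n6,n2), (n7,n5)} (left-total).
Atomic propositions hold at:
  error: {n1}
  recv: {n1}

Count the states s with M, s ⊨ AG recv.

AG recv: greatest fixpoint, start Z0 = {n1}, keep only states in Sat with every successor in Z. Already a fixed point.
Sat(AG recv) = {n1}
|Sat(AG recv)| = |{n1}| = 1.

1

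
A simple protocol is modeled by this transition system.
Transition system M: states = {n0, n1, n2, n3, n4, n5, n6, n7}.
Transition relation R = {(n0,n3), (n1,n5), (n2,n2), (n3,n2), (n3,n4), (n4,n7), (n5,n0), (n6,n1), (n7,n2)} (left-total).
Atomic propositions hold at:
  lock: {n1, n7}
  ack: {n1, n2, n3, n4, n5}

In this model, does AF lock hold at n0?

No

AF lock: least fixpoint, start Z0 = {n1, n7}, add states with every successor in Z. Z1 = {n1, n4, n6, n7}; fixed.
Sat(AF lock) = {n1, n4, n6, n7}
n0 ∉ Sat(AF lock) = {n1, n4, n6, n7}, so the formula does not hold at n0.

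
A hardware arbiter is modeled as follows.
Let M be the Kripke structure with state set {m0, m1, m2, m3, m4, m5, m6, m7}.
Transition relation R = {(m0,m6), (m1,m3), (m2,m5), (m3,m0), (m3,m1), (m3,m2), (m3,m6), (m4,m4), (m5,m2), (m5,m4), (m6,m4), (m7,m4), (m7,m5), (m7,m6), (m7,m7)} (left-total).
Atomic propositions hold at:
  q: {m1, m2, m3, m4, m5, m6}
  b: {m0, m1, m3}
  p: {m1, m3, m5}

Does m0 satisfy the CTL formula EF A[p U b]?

A[p U b]: least fixpoint, start Z0 = Sat(b) = {m0, m1, m3}, add states in Sat(p) with every successor in Z. Already a fixed point.
Sat(A[p U b]) = {m0, m1, m3}
EF A[p U b]: least fixpoint, start Z0 = {m0, m1, m3}, add states with some successor in Z. Already a fixed point.
Sat(EF A[p U b]) = {m0, m1, m3}
m0 ∈ Sat(EF A[p U b]) = {m0, m1, m3}, so the formula holds at m0.

Yes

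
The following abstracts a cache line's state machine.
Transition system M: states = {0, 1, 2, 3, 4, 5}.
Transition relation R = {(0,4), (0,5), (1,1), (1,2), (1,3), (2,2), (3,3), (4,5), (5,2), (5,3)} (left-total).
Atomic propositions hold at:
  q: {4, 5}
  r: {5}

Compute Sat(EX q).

Sat(EX q) = {s : some successor in {4, 5}} = {0, 4}

{0, 4}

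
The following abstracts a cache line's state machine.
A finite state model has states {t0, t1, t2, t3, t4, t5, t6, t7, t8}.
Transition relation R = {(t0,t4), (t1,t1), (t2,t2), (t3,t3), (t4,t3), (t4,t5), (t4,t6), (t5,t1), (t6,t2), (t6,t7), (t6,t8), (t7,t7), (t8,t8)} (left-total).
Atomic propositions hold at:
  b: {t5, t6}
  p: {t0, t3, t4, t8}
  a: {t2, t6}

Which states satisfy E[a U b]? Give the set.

{t5, t6}

E[a U b]: least fixpoint, start Z0 = Sat(b) = {t5, t6}, add states in Sat(a) with some successor in Z. Already a fixed point.
Sat(E[a U b]) = {t5, t6}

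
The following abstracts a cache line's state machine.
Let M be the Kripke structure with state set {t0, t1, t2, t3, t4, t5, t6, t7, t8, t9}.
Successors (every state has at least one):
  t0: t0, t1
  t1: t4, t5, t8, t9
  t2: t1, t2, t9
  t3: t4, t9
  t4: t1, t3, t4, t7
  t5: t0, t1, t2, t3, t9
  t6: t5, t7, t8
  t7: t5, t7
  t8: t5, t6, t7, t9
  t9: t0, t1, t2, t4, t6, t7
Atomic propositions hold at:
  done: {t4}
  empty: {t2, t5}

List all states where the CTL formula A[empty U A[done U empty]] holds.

{t2, t5}

A[done U empty]: least fixpoint, start Z0 = Sat(empty) = {t2, t5}, add states in Sat(done) with every successor in Z. Already a fixed point.
Sat(A[done U empty]) = {t2, t5}
A[empty U A[done U empty]]: least fixpoint, start Z0 = Sat(A[done U empty]) = {t2, t5}, add states in Sat(empty) with every successor in Z. Already a fixed point.
Sat(A[empty U A[done U empty]]) = {t2, t5}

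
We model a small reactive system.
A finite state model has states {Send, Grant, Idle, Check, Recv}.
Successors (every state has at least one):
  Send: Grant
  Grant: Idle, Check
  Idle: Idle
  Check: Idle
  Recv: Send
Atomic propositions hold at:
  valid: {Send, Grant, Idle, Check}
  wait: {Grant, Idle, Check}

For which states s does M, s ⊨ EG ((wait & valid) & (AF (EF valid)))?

Sat(wait & valid) = {Grant, Idle, Check}
EF valid: least fixpoint, start Z0 = {Send, Grant, Idle, Check}, add states with some successor in Z. Z1 = {Send, Grant, Idle, Check, Recv}; fixed.
Sat(EF valid) = {Send, Grant, Idle, Check, Recv}
AF (EF valid): least fixpoint, start Z0 = {Send, Grant, Idle, Check, Recv}, add states with every successor in Z. Already a fixed point.
Sat(AF (EF valid)) = {Send, Grant, Idle, Check, Recv}
Sat((wait & valid) & (AF (EF valid))) = {Grant, Idle, Check}
EG ((wait & valid) & (AF (EF valid))): greatest fixpoint, start Z0 = {Grant, Idle, Check}, keep only states in Sat with some successor in Z. Already a fixed point.
Sat(EG ((wait & valid) & (AF (EF valid)))) = {Grant, Idle, Check}

{Grant, Idle, Check}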